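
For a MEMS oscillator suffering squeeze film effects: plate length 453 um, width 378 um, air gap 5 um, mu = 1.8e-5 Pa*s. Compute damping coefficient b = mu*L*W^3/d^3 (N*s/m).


Step 1: Convert to SI.
L = 453e-6 m, W = 378e-6 m, d = 5e-6 m
Step 2: W^3 = (378e-6)^3 = 5.40e-11 m^3
Step 3: d^3 = (5e-6)^3 = 1.25e-16 m^3
Step 4: b = 1.8e-5 * 453e-6 * 5.40e-11 / 1.25e-16
b = 3.52e-03 N*s/m


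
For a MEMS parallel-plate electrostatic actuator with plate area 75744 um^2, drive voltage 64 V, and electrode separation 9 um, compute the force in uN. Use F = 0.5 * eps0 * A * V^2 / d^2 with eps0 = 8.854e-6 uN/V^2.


Step 1: Identify parameters.
eps0 = 8.854e-6 uN/V^2, A = 75744 um^2, V = 64 V, d = 9 um
Step 2: Compute V^2 = 64^2 = 4096
Step 3: Compute d^2 = 9^2 = 81
Step 4: F = 0.5 * 8.854e-6 * 75744 * 4096 / 81
F = 16.956 uN


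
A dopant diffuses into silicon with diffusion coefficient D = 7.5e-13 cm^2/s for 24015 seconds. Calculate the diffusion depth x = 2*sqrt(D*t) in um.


Step 1: Compute D*t = 7.5e-13 * 24015 = 1.801125e-08 cm^2
Step 2: sqrt(D*t) = 1.34206e-04 cm
Step 3: x = 2 * 1.34206e-04 cm = 2.68412e-04 cm
Step 4: Convert to um (1 cm = 1e4 um): x = 2.684 um


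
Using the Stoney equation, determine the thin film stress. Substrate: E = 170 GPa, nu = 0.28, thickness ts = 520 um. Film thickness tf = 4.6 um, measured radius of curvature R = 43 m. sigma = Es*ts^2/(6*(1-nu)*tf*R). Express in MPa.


Step 1: Compute numerator: Es * ts^2 = 170 * 520^2 = 45968000 (GPa*um^2)
Step 2: Compute denominator (R in um): 6*(1-nu)*tf*R = 6*0.72*4.6*43e6 = 854496000.0 (um^2)
Step 3: sigma (GPa) = 45968000 / 854496000.0 = 5.3795e-02 GPa
Step 4: Convert to MPa (x1000): sigma = 53.8 MPa


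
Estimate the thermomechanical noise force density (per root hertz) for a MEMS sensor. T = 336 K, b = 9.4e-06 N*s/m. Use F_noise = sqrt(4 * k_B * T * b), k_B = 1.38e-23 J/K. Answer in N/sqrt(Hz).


Step 1: Compute 4 * k_B * T * b
= 4 * 1.38e-23 * 336 * 9.4e-06
= 1.7434e-25 N^2/Hz
Step 2: F_noise = sqrt(1.7434e-25)
F_noise = 4.18e-13 N/sqrt(Hz)


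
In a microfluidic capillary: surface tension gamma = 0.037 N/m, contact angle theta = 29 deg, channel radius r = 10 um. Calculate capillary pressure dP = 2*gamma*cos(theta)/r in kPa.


Step 1: cos(29 deg) = 0.8746
Step 2: Convert r to m: r = 10e-6 m
Step 3: dP = 2 * 0.037 * 0.8746 / 10e-6 = 6472.0 Pa
Step 4: Convert Pa to kPa (divide by 1000).
dP = 6.47 kPa


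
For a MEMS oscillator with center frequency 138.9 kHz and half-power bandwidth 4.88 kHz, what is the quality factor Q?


Step 1: Q = f0 / bandwidth
Step 2: Q = 138.9 / 4.88
Q = 28.5


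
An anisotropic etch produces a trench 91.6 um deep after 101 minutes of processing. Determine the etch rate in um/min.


Step 1: Etch rate = depth / time
Step 2: rate = 91.6 / 101
rate = 0.907 um/min


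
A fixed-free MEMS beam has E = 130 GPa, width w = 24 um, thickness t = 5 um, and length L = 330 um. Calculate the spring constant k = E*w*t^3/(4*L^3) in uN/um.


Step 1: Convert E to consistent units (1 GPa = 1000 uN/um^2).
E = 130 GPa = 130000 uN/um^2
Step 2: Compute t^3 = 5^3 = 125
Step 3: Compute L^3 = 330^3 = 35937000
Step 4: k = 130000 * 24 * 125 / (4 * 35937000)
k = 2.7131 uN/um


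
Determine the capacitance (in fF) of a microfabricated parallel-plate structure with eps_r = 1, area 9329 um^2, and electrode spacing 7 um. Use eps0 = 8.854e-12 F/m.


Step 1: Convert area to m^2: A = 9329e-12 m^2
Step 2: Convert gap to m: d = 7e-6 m
Step 3: C = eps0 * eps_r * A / d
C = 8.854e-12 * 1 * 9329e-12 / 7e-6
Step 4: Convert to fF (multiply by 1e15).
C = 11.8 fF


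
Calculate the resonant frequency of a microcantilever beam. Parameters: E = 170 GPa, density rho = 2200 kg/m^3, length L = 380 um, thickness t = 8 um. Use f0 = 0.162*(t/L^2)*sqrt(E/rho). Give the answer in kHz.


Step 1: Convert units to SI.
t_SI = 8e-6 m, L_SI = 380e-6 m
Step 2: Calculate sqrt(E/rho).
sqrt(170e9 / 2200) = 8790.49 m/s
Step 3: Compute f0.
f0 = 0.162 * 8e-6 / (380e-6)^2 * 8790.49 = 78895.3 Hz = 78.9 kHz


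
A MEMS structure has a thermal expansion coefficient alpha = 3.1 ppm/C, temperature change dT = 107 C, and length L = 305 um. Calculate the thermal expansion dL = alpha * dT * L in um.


Step 1: Convert CTE: alpha = 3.1 ppm/C = 3.1e-6 /C
Step 2: dL = 3.1e-6 * 107 * 305
dL = 0.1012 um


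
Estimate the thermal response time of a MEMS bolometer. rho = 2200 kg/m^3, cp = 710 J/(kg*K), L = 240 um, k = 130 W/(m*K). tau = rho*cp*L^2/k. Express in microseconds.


Step 1: Convert L to m: L = 240e-6 m
Step 2: L^2 = (240e-6)^2 = 5.76e-08 m^2
Step 3: tau = 2200 * 710 * 5.76e-08 / 130 = 6.9208615e-04 s
Step 4: Convert to microseconds (multiply by 1e6).
tau = 692.086 us


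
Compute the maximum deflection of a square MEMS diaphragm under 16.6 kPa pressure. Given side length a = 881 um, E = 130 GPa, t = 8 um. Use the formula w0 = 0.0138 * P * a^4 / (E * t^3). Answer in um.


Step 1: Convert pressure to compatible units (E is in GPa, so P in GPa).
P = 16.6 kPa = 16.6e-6 GPa
Step 2: Compute numerator: 0.0138 * P * a^4.
a^4 = 881^4 = 602425897921
numerator = 0.0138 * 16.6e-6 * 602425897921 = 1.380037e+05
Step 3: Compute denominator: E * t^3 = 130 * 8^3 = 66560
Step 4: w0 = numerator / denominator = 1.380037e+05 / 66560 = 2.0734 um


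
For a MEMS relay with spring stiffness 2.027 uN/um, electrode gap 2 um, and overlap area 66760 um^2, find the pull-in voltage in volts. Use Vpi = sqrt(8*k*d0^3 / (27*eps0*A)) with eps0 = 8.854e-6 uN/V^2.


Step 1: Compute numerator: 8 * k * d0^3 = 8 * 2.027 * 2^3 = 129.728
Step 2: Compute denominator: 27 * eps0 * A = 27 * 8.854e-6 * 66760 = 15.959512
Step 3: Vpi = sqrt(129.728 / 15.959512)
Vpi = 2.85 V


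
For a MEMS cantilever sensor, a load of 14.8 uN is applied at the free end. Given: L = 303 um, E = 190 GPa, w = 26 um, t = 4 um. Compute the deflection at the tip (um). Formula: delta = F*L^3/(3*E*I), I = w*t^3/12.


Step 1: Calculate the second moment of area.
I = w * t^3 / 12 = 26 * 4^3 / 12 = 138.6667 um^4
Step 2: Convert E to consistent units (1 GPa = 1000 uN/um^2).
E = 190 GPa = 190000 uN/um^2
Step 3: Calculate tip deflection.
delta = F * L^3 / (3 * E * I)
delta = 14.8 * 303^3 / (3 * 190000 * 138.6667)
delta = 5.2089 um


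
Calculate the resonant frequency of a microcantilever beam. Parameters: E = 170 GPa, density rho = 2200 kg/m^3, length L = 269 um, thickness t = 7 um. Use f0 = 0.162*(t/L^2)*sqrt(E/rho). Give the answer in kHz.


Step 1: Convert units to SI.
t_SI = 7e-6 m, L_SI = 269e-6 m
Step 2: Calculate sqrt(E/rho).
sqrt(170e9 / 2200) = 8790.49 m/s
Step 3: Compute f0.
f0 = 0.162 * 7e-6 / (269e-6)^2 * 8790.49 = 137759.5 Hz = 137.76 kHz


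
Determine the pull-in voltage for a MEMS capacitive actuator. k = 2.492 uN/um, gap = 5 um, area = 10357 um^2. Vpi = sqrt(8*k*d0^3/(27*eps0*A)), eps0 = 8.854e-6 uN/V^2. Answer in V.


Step 1: Compute numerator: 8 * k * d0^3 = 8 * 2.492 * 5^3 = 2492.0
Step 2: Compute denominator: 27 * eps0 * A = 27 * 8.854e-6 * 10357 = 2.475924
Step 3: Vpi = sqrt(2492.0 / 2.475924)
Vpi = 31.73 V


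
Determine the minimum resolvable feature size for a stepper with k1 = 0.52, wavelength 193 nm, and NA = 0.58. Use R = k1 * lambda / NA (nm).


Step 1: Identify values: k1 = 0.52, lambda = 193 nm, NA = 0.58
Step 2: R = k1 * lambda / NA
R = 0.52 * 193 / 0.58
R = 173.0 nm


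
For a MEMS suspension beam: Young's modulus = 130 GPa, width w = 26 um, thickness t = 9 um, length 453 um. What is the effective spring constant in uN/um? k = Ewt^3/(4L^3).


Step 1: Convert E to consistent units (1 GPa = 1000 uN/um^2).
E = 130 GPa = 130000 uN/um^2
Step 2: Compute t^3 = 9^3 = 729
Step 3: Compute L^3 = 453^3 = 92959677
Step 4: k = 130000 * 26 * 729 / (4 * 92959677)
k = 6.6266 uN/um


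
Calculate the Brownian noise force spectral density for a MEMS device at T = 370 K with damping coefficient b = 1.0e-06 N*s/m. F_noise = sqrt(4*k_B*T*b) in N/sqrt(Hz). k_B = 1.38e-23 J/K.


Step 1: Compute 4 * k_B * T * b
= 4 * 1.38e-23 * 370 * 1.0e-06
= 2.0424e-26 N^2/Hz
Step 2: F_noise = sqrt(2.0424e-26)
F_noise = 1.43e-13 N/sqrt(Hz)


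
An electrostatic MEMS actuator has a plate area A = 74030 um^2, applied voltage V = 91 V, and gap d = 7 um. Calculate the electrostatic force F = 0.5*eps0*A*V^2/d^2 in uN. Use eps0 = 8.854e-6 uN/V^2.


Step 1: Identify parameters.
eps0 = 8.854e-6 uN/V^2, A = 74030 um^2, V = 91 V, d = 7 um
Step 2: Compute V^2 = 91^2 = 8281
Step 3: Compute d^2 = 7^2 = 49
Step 4: F = 0.5 * 8.854e-6 * 74030 * 8281 / 49
F = 55.387 uN


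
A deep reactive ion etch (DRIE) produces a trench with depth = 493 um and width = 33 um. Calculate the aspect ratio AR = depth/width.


Step 1: AR = depth / width
Step 2: AR = 493 / 33
AR = 14.9


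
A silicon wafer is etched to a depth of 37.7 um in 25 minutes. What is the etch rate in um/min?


Step 1: Etch rate = depth / time
Step 2: rate = 37.7 / 25
rate = 1.508 um/min


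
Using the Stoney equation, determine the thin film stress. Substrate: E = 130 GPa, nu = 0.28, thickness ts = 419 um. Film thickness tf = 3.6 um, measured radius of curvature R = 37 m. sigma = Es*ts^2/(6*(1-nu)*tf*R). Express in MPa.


Step 1: Compute numerator: Es * ts^2 = 130 * 419^2 = 22822930 (GPa*um^2)
Step 2: Compute denominator (R in um): 6*(1-nu)*tf*R = 6*0.72*3.6*37e6 = 575424000.0 (um^2)
Step 3: sigma (GPa) = 22822930 / 575424000.0 = 3.9663e-02 GPa
Step 4: Convert to MPa (x1000): sigma = 39.7 MPa


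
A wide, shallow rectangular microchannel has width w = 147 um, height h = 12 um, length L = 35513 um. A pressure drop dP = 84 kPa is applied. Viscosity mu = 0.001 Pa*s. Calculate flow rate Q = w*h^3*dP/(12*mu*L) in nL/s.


Step 1: Convert all dimensions to SI (meters).
w = 147e-6 m, h = 12e-6 m, L = 35513e-6 m, dP = 84e3 Pa
Step 2: Q = w * h^3 * dP / (12 * mu * L)
Q = 147e-6 * (12e-6)^3 * 84e3 / (12 * 0.001 * 35513e-6) = 5.006933e-11 m^3/s
Step 3: Convert Q from m^3/s to nL/s (1 m^3 = 1e12 nL, so multiply by 1e12).
Q = 50.069 nL/s


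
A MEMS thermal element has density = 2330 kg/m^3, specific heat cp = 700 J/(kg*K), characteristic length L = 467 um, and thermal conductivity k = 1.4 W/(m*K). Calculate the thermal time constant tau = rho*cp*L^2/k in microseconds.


Step 1: Convert L to m: L = 467e-6 m
Step 2: L^2 = (467e-6)^2 = 2.18089e-07 m^2
Step 3: tau = 2330 * 700 * 2.18089e-07 / 1.4 = 2.54073685e-01 s
Step 4: Convert to microseconds (multiply by 1e6).
tau = 254073.685 us


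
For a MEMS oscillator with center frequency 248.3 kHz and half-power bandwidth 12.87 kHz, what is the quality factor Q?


Step 1: Q = f0 / bandwidth
Step 2: Q = 248.3 / 12.87
Q = 19.3


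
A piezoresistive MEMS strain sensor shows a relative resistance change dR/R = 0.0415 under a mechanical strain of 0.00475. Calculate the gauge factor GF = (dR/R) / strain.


Step 1: Identify values.
dR/R = 0.0415, strain = 0.00475
Step 2: GF = (dR/R) / strain = 0.0415 / 0.00475
GF = 8.7


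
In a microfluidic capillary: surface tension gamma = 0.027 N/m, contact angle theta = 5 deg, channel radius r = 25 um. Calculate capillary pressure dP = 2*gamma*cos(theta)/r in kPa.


Step 1: cos(5 deg) = 0.9962
Step 2: Convert r to m: r = 25e-6 m
Step 3: dP = 2 * 0.027 * 0.9962 / 25e-6 = 2151.8 Pa
Step 4: Convert Pa to kPa (divide by 1000).
dP = 2.15 kPa


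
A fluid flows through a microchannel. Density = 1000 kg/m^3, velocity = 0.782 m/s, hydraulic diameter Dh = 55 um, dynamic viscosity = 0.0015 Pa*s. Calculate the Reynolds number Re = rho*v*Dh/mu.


Step 1: Convert Dh to meters: Dh = 55e-6 m
Step 2: Re = rho * v * Dh / mu
Re = 1000 * 0.782 * 55e-6 / 0.0015
Re = 28.673


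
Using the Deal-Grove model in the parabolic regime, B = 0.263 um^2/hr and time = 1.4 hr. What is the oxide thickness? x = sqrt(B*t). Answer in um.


Step 1: Compute B*t = 0.263 * 1.4 = 0.3682
Step 2: x = sqrt(0.3682)
x = 0.607 um


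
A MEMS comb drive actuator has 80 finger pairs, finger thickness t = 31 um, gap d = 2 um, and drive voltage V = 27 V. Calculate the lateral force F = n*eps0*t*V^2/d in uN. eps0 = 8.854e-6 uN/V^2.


Step 1: Parameters: n=80, eps0=8.854e-6 uN/V^2, t=31 um, V=27 V, d=2 um
Step 2: V^2 = 729
Step 3: F = 80 * 8.854e-6 * 31 * 729 / 2
F = 8.004 uN


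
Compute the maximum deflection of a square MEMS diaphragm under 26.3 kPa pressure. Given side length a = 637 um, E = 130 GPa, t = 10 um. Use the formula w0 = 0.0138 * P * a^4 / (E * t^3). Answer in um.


Step 1: Convert pressure to compatible units (E is in GPa, so P in GPa).
P = 26.3 kPa = 26.3e-6 GPa
Step 2: Compute numerator: 0.0138 * P * a^4.
a^4 = 637^4 = 164648481361
numerator = 0.0138 * 26.3e-6 * 164648481361 = 5.97575e+04
Step 3: Compute denominator: E * t^3 = 130 * 10^3 = 130000
Step 4: w0 = numerator / denominator = 5.97575e+04 / 130000 = 0.4597 um


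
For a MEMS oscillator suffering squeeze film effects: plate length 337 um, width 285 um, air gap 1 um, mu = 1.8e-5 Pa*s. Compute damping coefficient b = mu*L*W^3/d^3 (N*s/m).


Step 1: Convert to SI.
L = 337e-6 m, W = 285e-6 m, d = 1e-6 m
Step 2: W^3 = (285e-6)^3 = 2.31e-11 m^3
Step 3: d^3 = (1e-6)^3 = 1.00e-18 m^3
Step 4: b = 1.8e-5 * 337e-6 * 2.31e-11 / 1.00e-18
b = 1.40e-01 N*s/m


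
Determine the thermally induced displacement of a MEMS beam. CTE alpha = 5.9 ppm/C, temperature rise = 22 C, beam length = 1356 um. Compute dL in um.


Step 1: Convert CTE: alpha = 5.9 ppm/C = 5.9e-6 /C
Step 2: dL = 5.9e-6 * 22 * 1356
dL = 0.176 um


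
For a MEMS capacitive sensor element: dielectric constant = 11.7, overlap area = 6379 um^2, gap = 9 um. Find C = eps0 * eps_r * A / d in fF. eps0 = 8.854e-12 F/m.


Step 1: Convert area to m^2: A = 6379e-12 m^2
Step 2: Convert gap to m: d = 9e-6 m
Step 3: C = eps0 * eps_r * A / d
C = 8.854e-12 * 11.7 * 6379e-12 / 9e-6
Step 4: Convert to fF (multiply by 1e15).
C = 73.42 fF


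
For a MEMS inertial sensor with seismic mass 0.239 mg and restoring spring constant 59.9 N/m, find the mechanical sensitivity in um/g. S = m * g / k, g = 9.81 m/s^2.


Step 1: Convert mass: m = 0.239 mg = 2.39e-07 kg
Step 2: S = m * g / k = 2.39e-07 * 9.81 / 59.9
Step 3: S = 3.91e-08 m/g
Step 4: Convert to um/g: S = 0.039 um/g


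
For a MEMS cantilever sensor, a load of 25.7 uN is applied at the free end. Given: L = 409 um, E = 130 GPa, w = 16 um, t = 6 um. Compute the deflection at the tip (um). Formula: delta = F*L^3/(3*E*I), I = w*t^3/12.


Step 1: Calculate the second moment of area.
I = w * t^3 / 12 = 16 * 6^3 / 12 = 288.0 um^4
Step 2: Convert E to consistent units (1 GPa = 1000 uN/um^2).
E = 130 GPa = 130000 uN/um^2
Step 3: Calculate tip deflection.
delta = F * L^3 / (3 * E * I)
delta = 25.7 * 409^3 / (3 * 130000 * 288.0)
delta = 15.6547 um


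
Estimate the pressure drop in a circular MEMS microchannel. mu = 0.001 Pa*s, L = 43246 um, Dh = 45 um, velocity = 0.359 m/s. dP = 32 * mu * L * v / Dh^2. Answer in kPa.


Step 1: Convert to SI: L = 43246e-6 m, Dh = 45e-6 m
Step 2: dP = 32 * 0.001 * 43246e-6 * 0.359 / (45e-6)^2
Step 3: dP = 245338.30 Pa
Step 4: Convert to kPa: dP = 245.34 kPa


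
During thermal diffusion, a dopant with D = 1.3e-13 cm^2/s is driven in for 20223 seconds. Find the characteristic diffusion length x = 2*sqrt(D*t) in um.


Step 1: Compute D*t = 1.3e-13 * 20223 = 2.62899e-09 cm^2
Step 2: sqrt(D*t) = 5.12737e-05 cm
Step 3: x = 2 * 5.12737e-05 cm = 1.025474e-04 cm
Step 4: Convert to um (1 cm = 1e4 um): x = 1.025 um


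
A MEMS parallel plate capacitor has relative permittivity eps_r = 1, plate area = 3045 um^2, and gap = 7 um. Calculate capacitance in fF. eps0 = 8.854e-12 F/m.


Step 1: Convert area to m^2: A = 3045e-12 m^2
Step 2: Convert gap to m: d = 7e-6 m
Step 3: C = eps0 * eps_r * A / d
C = 8.854e-12 * 1 * 3045e-12 / 7e-6
Step 4: Convert to fF (multiply by 1e15).
C = 3.85 fF


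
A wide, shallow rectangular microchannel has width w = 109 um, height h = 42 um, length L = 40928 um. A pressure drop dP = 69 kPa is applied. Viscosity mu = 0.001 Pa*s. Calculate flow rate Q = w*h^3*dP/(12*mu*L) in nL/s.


Step 1: Convert all dimensions to SI (meters).
w = 109e-6 m, h = 42e-6 m, L = 40928e-6 m, dP = 69e3 Pa
Step 2: Q = w * h^3 * dP / (12 * mu * L)
Q = 109e-6 * (42e-6)^3 * 69e3 / (12 * 0.001 * 40928e-6) = 1.13454491e-09 m^3/s
Step 3: Convert Q from m^3/s to nL/s (1 m^3 = 1e12 nL, so multiply by 1e12).
Q = 1134.545 nL/s


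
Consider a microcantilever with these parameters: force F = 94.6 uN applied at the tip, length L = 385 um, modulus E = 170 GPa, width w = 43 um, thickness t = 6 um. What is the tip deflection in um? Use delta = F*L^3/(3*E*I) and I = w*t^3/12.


Step 1: Calculate the second moment of area.
I = w * t^3 / 12 = 43 * 6^3 / 12 = 774.0 um^4
Step 2: Convert E to consistent units (1 GPa = 1000 uN/um^2).
E = 170 GPa = 170000 uN/um^2
Step 3: Calculate tip deflection.
delta = F * L^3 / (3 * E * I)
delta = 94.6 * 385^3 / (3 * 170000 * 774.0)
delta = 13.6761 um


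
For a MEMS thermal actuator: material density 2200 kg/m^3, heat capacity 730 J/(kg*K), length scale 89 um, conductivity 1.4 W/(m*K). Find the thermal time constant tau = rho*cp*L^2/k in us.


Step 1: Convert L to m: L = 89e-6 m
Step 2: L^2 = (89e-6)^2 = 7.921e-09 m^2
Step 3: tau = 2200 * 730 * 7.921e-09 / 1.4 = 9.08651857e-03 s
Step 4: Convert to microseconds (multiply by 1e6).
tau = 9086.519 us


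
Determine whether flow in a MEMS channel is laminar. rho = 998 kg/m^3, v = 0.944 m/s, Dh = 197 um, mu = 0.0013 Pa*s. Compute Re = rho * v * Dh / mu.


Step 1: Convert Dh to meters: Dh = 197e-6 m
Step 2: Re = rho * v * Dh / mu
Re = 998 * 0.944 * 197e-6 / 0.0013
Re = 142.766
Since Re = 142.766 is below ~2300, the flow is laminar.


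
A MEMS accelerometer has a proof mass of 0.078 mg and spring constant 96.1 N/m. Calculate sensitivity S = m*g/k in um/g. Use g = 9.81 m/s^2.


Step 1: Convert mass: m = 0.078 mg = 7.80e-08 kg
Step 2: S = m * g / k = 7.80e-08 * 9.81 / 96.1
Step 3: S = 7.96e-09 m/g
Step 4: Convert to um/g: S = 0.008 um/g


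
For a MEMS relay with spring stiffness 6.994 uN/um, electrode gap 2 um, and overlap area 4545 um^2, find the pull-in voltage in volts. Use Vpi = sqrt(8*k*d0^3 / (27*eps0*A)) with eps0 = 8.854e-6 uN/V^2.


Step 1: Compute numerator: 8 * k * d0^3 = 8 * 6.994 * 2^3 = 447.616
Step 2: Compute denominator: 27 * eps0 * A = 27 * 8.854e-6 * 4545 = 1.086519
Step 3: Vpi = sqrt(447.616 / 1.086519)
Vpi = 20.3 V


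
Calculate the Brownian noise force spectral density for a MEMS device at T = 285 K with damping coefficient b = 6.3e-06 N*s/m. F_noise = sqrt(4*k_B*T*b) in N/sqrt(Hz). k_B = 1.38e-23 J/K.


Step 1: Compute 4 * k_B * T * b
= 4 * 1.38e-23 * 285 * 6.3e-06
= 9.9112e-26 N^2/Hz
Step 2: F_noise = sqrt(9.9112e-26)
F_noise = 3.15e-13 N/sqrt(Hz)


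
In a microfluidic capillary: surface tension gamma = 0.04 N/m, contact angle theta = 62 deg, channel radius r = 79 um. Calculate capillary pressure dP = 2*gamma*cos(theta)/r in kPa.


Step 1: cos(62 deg) = 0.4695
Step 2: Convert r to m: r = 79e-6 m
Step 3: dP = 2 * 0.04 * 0.4695 / 79e-6 = 475.4 Pa
Step 4: Convert Pa to kPa (divide by 1000).
dP = 0.48 kPa


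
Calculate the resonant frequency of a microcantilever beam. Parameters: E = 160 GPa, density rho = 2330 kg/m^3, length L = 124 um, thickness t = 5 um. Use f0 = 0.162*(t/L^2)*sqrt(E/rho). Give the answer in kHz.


Step 1: Convert units to SI.
t_SI = 5e-6 m, L_SI = 124e-6 m
Step 2: Calculate sqrt(E/rho).
sqrt(160e9 / 2330) = 8286.71 m/s
Step 3: Compute f0.
f0 = 0.162 * 5e-6 / (124e-6)^2 * 8286.71 = 436539.7 Hz = 436.54 kHz


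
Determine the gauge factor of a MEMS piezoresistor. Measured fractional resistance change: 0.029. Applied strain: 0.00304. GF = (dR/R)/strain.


Step 1: Identify values.
dR/R = 0.029, strain = 0.00304
Step 2: GF = (dR/R) / strain = 0.029 / 0.00304
GF = 9.5


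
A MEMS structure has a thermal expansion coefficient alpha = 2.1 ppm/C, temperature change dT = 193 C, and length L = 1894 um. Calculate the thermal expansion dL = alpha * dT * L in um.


Step 1: Convert CTE: alpha = 2.1 ppm/C = 2.1e-6 /C
Step 2: dL = 2.1e-6 * 193 * 1894
dL = 0.7676 um


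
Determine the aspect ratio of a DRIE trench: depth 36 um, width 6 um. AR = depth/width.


Step 1: AR = depth / width
Step 2: AR = 36 / 6
AR = 6.0


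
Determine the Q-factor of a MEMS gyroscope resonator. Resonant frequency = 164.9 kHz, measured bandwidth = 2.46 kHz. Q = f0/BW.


Step 1: Q = f0 / bandwidth
Step 2: Q = 164.9 / 2.46
Q = 67.0


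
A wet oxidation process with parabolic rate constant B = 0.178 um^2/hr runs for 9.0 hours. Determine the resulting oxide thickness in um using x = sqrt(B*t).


Step 1: Compute B*t = 0.178 * 9.0 = 1.602
Step 2: x = sqrt(1.602)
x = 1.266 um


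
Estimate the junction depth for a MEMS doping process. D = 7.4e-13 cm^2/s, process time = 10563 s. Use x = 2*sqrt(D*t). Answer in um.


Step 1: Compute D*t = 7.4e-13 * 10563 = 7.81662e-09 cm^2
Step 2: sqrt(D*t) = 8.84117e-05 cm
Step 3: x = 2 * 8.84117e-05 cm = 1.768234e-04 cm
Step 4: Convert to um (1 cm = 1e4 um): x = 1.768 um


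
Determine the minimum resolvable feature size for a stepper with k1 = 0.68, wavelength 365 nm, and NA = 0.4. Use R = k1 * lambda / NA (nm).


Step 1: Identify values: k1 = 0.68, lambda = 365 nm, NA = 0.4
Step 2: R = k1 * lambda / NA
R = 0.68 * 365 / 0.4
R = 620.5 nm


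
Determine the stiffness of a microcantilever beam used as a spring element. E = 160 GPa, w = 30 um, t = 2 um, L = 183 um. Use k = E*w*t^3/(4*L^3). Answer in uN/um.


Step 1: Convert E to consistent units (1 GPa = 1000 uN/um^2).
E = 160 GPa = 160000 uN/um^2
Step 2: Compute t^3 = 2^3 = 8
Step 3: Compute L^3 = 183^3 = 6128487
Step 4: k = 160000 * 30 * 8 / (4 * 6128487)
k = 1.5665 uN/um


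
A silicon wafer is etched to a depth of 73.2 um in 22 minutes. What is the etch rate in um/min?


Step 1: Etch rate = depth / time
Step 2: rate = 73.2 / 22
rate = 3.327 um/min


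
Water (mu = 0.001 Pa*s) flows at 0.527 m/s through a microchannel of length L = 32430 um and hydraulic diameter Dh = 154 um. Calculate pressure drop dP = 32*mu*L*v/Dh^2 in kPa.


Step 1: Convert to SI: L = 32430e-6 m, Dh = 154e-6 m
Step 2: dP = 32 * 0.001 * 32430e-6 * 0.527 / (154e-6)^2
Step 3: dP = 23060.36 Pa
Step 4: Convert to kPa: dP = 23.06 kPa


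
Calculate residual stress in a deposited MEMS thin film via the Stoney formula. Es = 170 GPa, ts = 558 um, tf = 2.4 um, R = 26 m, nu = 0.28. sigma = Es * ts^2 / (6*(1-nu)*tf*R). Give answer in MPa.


Step 1: Compute numerator: Es * ts^2 = 170 * 558^2 = 52931880 (GPa*um^2)
Step 2: Compute denominator (R in um): 6*(1-nu)*tf*R = 6*0.72*2.4*26e6 = 269568000.0 (um^2)
Step 3: sigma (GPa) = 52931880 / 269568000.0 = 1.96358e-01 GPa
Step 4: Convert to MPa (x1000): sigma = 196.4 MPa


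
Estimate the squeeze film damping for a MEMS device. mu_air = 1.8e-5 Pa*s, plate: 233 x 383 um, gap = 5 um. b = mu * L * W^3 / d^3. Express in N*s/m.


Step 1: Convert to SI.
L = 233e-6 m, W = 383e-6 m, d = 5e-6 m
Step 2: W^3 = (383e-6)^3 = 5.62e-11 m^3
Step 3: d^3 = (5e-6)^3 = 1.25e-16 m^3
Step 4: b = 1.8e-5 * 233e-6 * 5.62e-11 / 1.25e-16
b = 1.89e-03 N*s/m


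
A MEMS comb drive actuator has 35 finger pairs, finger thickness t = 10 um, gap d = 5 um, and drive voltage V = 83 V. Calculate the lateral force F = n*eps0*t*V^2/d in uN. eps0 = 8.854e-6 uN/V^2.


Step 1: Parameters: n=35, eps0=8.854e-6 uN/V^2, t=10 um, V=83 V, d=5 um
Step 2: V^2 = 6889
Step 3: F = 35 * 8.854e-6 * 10 * 6889 / 5
F = 4.27 uN


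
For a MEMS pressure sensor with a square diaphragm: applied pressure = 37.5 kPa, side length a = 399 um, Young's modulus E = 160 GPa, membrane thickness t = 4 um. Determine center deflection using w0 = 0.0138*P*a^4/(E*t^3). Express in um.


Step 1: Convert pressure to compatible units (E is in GPa, so P in GPa).
P = 37.5 kPa = 37.5e-6 GPa
Step 2: Compute numerator: 0.0138 * P * a^4.
a^4 = 399^4 = 25344958401
numerator = 0.0138 * 37.5e-6 * 25344958401 = 1.311602e+04
Step 3: Compute denominator: E * t^3 = 160 * 4^3 = 10240
Step 4: w0 = numerator / denominator = 1.311602e+04 / 10240 = 1.2809 um


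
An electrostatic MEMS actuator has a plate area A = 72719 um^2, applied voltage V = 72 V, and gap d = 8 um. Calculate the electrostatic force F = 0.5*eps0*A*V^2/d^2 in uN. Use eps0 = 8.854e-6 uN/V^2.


Step 1: Identify parameters.
eps0 = 8.854e-6 uN/V^2, A = 72719 um^2, V = 72 V, d = 8 um
Step 2: Compute V^2 = 72^2 = 5184
Step 3: Compute d^2 = 8^2 = 64
Step 4: F = 0.5 * 8.854e-6 * 72719 * 5184 / 64
F = 26.076 uN


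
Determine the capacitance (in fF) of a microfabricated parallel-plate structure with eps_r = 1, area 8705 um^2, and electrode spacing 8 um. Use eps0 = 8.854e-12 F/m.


Step 1: Convert area to m^2: A = 8705e-12 m^2
Step 2: Convert gap to m: d = 8e-6 m
Step 3: C = eps0 * eps_r * A / d
C = 8.854e-12 * 1 * 8705e-12 / 8e-6
Step 4: Convert to fF (multiply by 1e15).
C = 9.63 fF


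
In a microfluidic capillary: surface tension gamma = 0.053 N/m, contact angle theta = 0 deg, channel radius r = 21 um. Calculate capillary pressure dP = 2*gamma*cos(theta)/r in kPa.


Step 1: cos(0 deg) = 1.0
Step 2: Convert r to m: r = 21e-6 m
Step 3: dP = 2 * 0.053 * 1.0 / 21e-6 = 5047.6 Pa
Step 4: Convert Pa to kPa (divide by 1000).
dP = 5.05 kPa


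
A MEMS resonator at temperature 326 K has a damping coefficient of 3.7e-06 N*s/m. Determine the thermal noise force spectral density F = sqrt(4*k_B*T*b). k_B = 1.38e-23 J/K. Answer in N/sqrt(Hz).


Step 1: Compute 4 * k_B * T * b
= 4 * 1.38e-23 * 326 * 3.7e-06
= 6.6582e-26 N^2/Hz
Step 2: F_noise = sqrt(6.6582e-26)
F_noise = 2.58e-13 N/sqrt(Hz)


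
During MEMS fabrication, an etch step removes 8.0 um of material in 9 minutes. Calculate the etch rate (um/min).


Step 1: Etch rate = depth / time
Step 2: rate = 8.0 / 9
rate = 0.889 um/min


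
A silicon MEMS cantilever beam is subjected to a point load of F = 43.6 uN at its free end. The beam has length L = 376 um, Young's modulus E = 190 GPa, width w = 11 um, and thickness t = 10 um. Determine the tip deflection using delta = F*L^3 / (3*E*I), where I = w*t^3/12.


Step 1: Calculate the second moment of area.
I = w * t^3 / 12 = 11 * 10^3 / 12 = 916.6667 um^4
Step 2: Convert E to consistent units (1 GPa = 1000 uN/um^2).
E = 190 GPa = 190000 uN/um^2
Step 3: Calculate tip deflection.
delta = F * L^3 / (3 * E * I)
delta = 43.6 * 376^3 / (3 * 190000 * 916.6667)
delta = 4.4357 um


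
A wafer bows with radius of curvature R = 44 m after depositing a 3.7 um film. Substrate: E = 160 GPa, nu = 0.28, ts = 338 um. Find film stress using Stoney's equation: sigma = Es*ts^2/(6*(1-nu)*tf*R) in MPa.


Step 1: Compute numerator: Es * ts^2 = 160 * 338^2 = 18279040 (GPa*um^2)
Step 2: Compute denominator (R in um): 6*(1-nu)*tf*R = 6*0.72*3.7*44e6 = 703296000.0 (um^2)
Step 3: sigma (GPa) = 18279040 / 703296000.0 = 2.5991e-02 GPa
Step 4: Convert to MPa (x1000): sigma = 26.0 MPa


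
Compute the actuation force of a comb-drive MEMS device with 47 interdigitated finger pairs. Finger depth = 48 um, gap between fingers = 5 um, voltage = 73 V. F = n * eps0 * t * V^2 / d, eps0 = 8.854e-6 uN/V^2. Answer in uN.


Step 1: Parameters: n=47, eps0=8.854e-6 uN/V^2, t=48 um, V=73 V, d=5 um
Step 2: V^2 = 5329
Step 3: F = 47 * 8.854e-6 * 48 * 5329 / 5
F = 21.289 uN


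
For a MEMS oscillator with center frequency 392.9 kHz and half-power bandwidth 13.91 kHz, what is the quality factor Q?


Step 1: Q = f0 / bandwidth
Step 2: Q = 392.9 / 13.91
Q = 28.2


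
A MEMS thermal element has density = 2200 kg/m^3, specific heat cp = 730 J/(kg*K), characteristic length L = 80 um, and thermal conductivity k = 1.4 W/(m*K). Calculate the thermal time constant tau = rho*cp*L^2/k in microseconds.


Step 1: Convert L to m: L = 80e-6 m
Step 2: L^2 = (80e-6)^2 = 6.4e-09 m^2
Step 3: tau = 2200 * 730 * 6.4e-09 / 1.4 = 7.34171429e-03 s
Step 4: Convert to microseconds (multiply by 1e6).
tau = 7341.714 us


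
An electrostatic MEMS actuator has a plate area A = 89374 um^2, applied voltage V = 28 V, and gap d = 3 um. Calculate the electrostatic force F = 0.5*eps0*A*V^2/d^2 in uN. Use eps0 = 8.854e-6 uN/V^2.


Step 1: Identify parameters.
eps0 = 8.854e-6 uN/V^2, A = 89374 um^2, V = 28 V, d = 3 um
Step 2: Compute V^2 = 28^2 = 784
Step 3: Compute d^2 = 3^2 = 9
Step 4: F = 0.5 * 8.854e-6 * 89374 * 784 / 9
F = 34.466 uN


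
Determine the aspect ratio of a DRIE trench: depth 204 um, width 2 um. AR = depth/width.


Step 1: AR = depth / width
Step 2: AR = 204 / 2
AR = 102.0


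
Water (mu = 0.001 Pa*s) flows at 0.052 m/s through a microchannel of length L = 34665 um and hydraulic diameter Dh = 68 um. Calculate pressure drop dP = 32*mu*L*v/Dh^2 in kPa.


Step 1: Convert to SI: L = 34665e-6 m, Dh = 68e-6 m
Step 2: dP = 32 * 0.001 * 34665e-6 * 0.052 / (68e-6)^2
Step 3: dP = 12474.60 Pa
Step 4: Convert to kPa: dP = 12.47 kPa


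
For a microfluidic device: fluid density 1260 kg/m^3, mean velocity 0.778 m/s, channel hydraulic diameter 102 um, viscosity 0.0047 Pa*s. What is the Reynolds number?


Step 1: Convert Dh to meters: Dh = 102e-6 m
Step 2: Re = rho * v * Dh / mu
Re = 1260 * 0.778 * 102e-6 / 0.0047
Re = 21.274


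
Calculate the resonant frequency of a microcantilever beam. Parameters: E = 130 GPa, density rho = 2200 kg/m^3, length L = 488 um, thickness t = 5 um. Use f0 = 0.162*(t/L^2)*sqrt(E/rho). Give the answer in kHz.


Step 1: Convert units to SI.
t_SI = 5e-6 m, L_SI = 488e-6 m
Step 2: Calculate sqrt(E/rho).
sqrt(130e9 / 2200) = 7687.06 m/s
Step 3: Compute f0.
f0 = 0.162 * 5e-6 / (488e-6)^2 * 7687.06 = 26146.0 Hz = 26.15 kHz


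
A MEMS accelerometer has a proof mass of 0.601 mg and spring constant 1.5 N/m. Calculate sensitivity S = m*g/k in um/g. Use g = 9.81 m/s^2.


Step 1: Convert mass: m = 0.601 mg = 6.01e-07 kg
Step 2: S = m * g / k = 6.01e-07 * 9.81 / 1.5
Step 3: S = 3.93e-06 m/g
Step 4: Convert to um/g: S = 3.931 um/g


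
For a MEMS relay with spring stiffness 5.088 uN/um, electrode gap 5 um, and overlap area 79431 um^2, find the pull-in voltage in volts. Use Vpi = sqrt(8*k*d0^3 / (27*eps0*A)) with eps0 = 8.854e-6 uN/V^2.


Step 1: Compute numerator: 8 * k * d0^3 = 8 * 5.088 * 5^3 = 5088.0
Step 2: Compute denominator: 27 * eps0 * A = 27 * 8.854e-6 * 79431 = 18.988616
Step 3: Vpi = sqrt(5088.0 / 18.988616)
Vpi = 16.37 V


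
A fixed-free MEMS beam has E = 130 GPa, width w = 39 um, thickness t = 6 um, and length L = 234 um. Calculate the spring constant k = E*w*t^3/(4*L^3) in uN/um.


Step 1: Convert E to consistent units (1 GPa = 1000 uN/um^2).
E = 130 GPa = 130000 uN/um^2
Step 2: Compute t^3 = 6^3 = 216
Step 3: Compute L^3 = 234^3 = 12812904
Step 4: k = 130000 * 39 * 216 / (4 * 12812904)
k = 21.3675 uN/um


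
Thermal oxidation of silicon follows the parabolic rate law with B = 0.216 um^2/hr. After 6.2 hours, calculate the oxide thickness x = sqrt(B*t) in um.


Step 1: Compute B*t = 0.216 * 6.2 = 1.3392
Step 2: x = sqrt(1.3392)
x = 1.157 um


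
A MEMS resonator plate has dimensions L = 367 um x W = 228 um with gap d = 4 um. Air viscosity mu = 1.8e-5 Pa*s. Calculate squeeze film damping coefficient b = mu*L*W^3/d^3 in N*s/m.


Step 1: Convert to SI.
L = 367e-6 m, W = 228e-6 m, d = 4e-6 m
Step 2: W^3 = (228e-6)^3 = 1.19e-11 m^3
Step 3: d^3 = (4e-6)^3 = 6.40e-17 m^3
Step 4: b = 1.8e-5 * 367e-6 * 1.19e-11 / 6.40e-17
b = 1.22e-03 N*s/m


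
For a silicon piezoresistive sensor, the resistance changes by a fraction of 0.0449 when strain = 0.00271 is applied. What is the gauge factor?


Step 1: Identify values.
dR/R = 0.0449, strain = 0.00271
Step 2: GF = (dR/R) / strain = 0.0449 / 0.00271
GF = 16.6


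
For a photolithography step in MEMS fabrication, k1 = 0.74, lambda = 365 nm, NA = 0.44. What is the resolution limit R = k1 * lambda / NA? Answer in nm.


Step 1: Identify values: k1 = 0.74, lambda = 365 nm, NA = 0.44
Step 2: R = k1 * lambda / NA
R = 0.74 * 365 / 0.44
R = 613.9 nm


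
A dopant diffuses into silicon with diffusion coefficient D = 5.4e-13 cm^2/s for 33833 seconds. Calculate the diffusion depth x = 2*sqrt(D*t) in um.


Step 1: Compute D*t = 5.4e-13 * 33833 = 1.826982e-08 cm^2
Step 2: sqrt(D*t) = 1.35166e-04 cm
Step 3: x = 2 * 1.35166e-04 cm = 2.70332e-04 cm
Step 4: Convert to um (1 cm = 1e4 um): x = 2.703 um


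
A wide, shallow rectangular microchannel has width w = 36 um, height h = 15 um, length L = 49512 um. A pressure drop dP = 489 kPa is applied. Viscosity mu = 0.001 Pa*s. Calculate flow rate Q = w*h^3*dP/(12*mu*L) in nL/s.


Step 1: Convert all dimensions to SI (meters).
w = 36e-6 m, h = 15e-6 m, L = 49512e-6 m, dP = 489e3 Pa
Step 2: Q = w * h^3 * dP / (12 * mu * L)
Q = 36e-6 * (15e-6)^3 * 489e3 / (12 * 0.001 * 49512e-6) = 9.999849e-11 m^3/s
Step 3: Convert Q from m^3/s to nL/s (1 m^3 = 1e12 nL, so multiply by 1e12).
Q = 99.998 nL/s


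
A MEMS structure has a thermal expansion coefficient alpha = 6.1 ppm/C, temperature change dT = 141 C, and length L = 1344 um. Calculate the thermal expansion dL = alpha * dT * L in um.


Step 1: Convert CTE: alpha = 6.1 ppm/C = 6.1e-6 /C
Step 2: dL = 6.1e-6 * 141 * 1344
dL = 1.156 um


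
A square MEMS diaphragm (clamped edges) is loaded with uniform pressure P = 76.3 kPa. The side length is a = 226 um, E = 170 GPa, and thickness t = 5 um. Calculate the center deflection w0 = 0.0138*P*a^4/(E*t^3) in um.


Step 1: Convert pressure to compatible units (E is in GPa, so P in GPa).
P = 76.3 kPa = 76.3e-6 GPa
Step 2: Compute numerator: 0.0138 * P * a^4.
a^4 = 226^4 = 2608757776
numerator = 0.0138 * 76.3e-6 * 2608757776 = 2.74687e+03
Step 3: Compute denominator: E * t^3 = 170 * 5^3 = 21250
Step 4: w0 = numerator / denominator = 2.74687e+03 / 21250 = 0.1293 um


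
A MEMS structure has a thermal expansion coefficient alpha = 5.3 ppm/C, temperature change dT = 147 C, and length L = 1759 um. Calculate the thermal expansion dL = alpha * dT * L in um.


Step 1: Convert CTE: alpha = 5.3 ppm/C = 5.3e-6 /C
Step 2: dL = 5.3e-6 * 147 * 1759
dL = 1.3704 um


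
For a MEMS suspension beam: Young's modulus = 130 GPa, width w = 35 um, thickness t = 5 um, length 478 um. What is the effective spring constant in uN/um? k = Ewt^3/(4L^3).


Step 1: Convert E to consistent units (1 GPa = 1000 uN/um^2).
E = 130 GPa = 130000 uN/um^2
Step 2: Compute t^3 = 5^3 = 125
Step 3: Compute L^3 = 478^3 = 109215352
Step 4: k = 130000 * 35 * 125 / (4 * 109215352)
k = 1.3019 uN/um


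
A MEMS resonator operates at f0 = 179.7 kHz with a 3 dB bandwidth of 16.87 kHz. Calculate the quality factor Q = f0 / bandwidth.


Step 1: Q = f0 / bandwidth
Step 2: Q = 179.7 / 16.87
Q = 10.7


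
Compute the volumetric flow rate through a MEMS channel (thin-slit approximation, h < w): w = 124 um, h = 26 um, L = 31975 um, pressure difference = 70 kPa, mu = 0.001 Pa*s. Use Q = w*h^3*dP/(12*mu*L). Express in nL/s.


Step 1: Convert all dimensions to SI (meters).
w = 124e-6 m, h = 26e-6 m, L = 31975e-6 m, dP = 70e3 Pa
Step 2: Q = w * h^3 * dP / (12 * mu * L)
Q = 124e-6 * (26e-6)^3 * 70e3 / (12 * 0.001 * 31975e-6) = 3.9760146e-10 m^3/s
Step 3: Convert Q from m^3/s to nL/s (1 m^3 = 1e12 nL, so multiply by 1e12).
Q = 397.601 nL/s


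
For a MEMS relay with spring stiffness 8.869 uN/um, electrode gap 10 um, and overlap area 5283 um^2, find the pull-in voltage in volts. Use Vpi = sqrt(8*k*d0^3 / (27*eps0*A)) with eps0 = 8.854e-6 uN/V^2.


Step 1: Compute numerator: 8 * k * d0^3 = 8 * 8.869 * 10^3 = 70952.0
Step 2: Compute denominator: 27 * eps0 * A = 27 * 8.854e-6 * 5283 = 1.262943
Step 3: Vpi = sqrt(70952.0 / 1.262943)
Vpi = 237.02 V


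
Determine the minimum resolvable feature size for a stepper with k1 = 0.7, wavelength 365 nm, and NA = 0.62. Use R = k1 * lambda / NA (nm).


Step 1: Identify values: k1 = 0.7, lambda = 365 nm, NA = 0.62
Step 2: R = k1 * lambda / NA
R = 0.7 * 365 / 0.62
R = 412.1 nm


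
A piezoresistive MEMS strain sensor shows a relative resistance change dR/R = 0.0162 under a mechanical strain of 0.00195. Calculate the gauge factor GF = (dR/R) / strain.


Step 1: Identify values.
dR/R = 0.0162, strain = 0.00195
Step 2: GF = (dR/R) / strain = 0.0162 / 0.00195
GF = 8.3


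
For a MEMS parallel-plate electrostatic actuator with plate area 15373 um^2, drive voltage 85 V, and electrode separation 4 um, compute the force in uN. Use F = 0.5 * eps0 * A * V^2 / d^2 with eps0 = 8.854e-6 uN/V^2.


Step 1: Identify parameters.
eps0 = 8.854e-6 uN/V^2, A = 15373 um^2, V = 85 V, d = 4 um
Step 2: Compute V^2 = 85^2 = 7225
Step 3: Compute d^2 = 4^2 = 16
Step 4: F = 0.5 * 8.854e-6 * 15373 * 7225 / 16
F = 30.732 uN


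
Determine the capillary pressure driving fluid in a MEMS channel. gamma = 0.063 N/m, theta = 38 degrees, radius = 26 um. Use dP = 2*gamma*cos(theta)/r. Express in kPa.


Step 1: cos(38 deg) = 0.788
Step 2: Convert r to m: r = 26e-6 m
Step 3: dP = 2 * 0.063 * 0.788 / 26e-6 = 3818.8 Pa
Step 4: Convert Pa to kPa (divide by 1000).
dP = 3.82 kPa


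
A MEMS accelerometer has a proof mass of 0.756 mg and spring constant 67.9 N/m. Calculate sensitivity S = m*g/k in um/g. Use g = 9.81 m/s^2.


Step 1: Convert mass: m = 0.756 mg = 7.56e-07 kg
Step 2: S = m * g / k = 7.56e-07 * 9.81 / 67.9
Step 3: S = 1.09e-07 m/g
Step 4: Convert to um/g: S = 0.109 um/g


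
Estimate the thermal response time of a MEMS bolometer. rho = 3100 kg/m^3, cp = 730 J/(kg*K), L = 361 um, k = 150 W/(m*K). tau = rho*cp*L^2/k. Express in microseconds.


Step 1: Convert L to m: L = 361e-6 m
Step 2: L^2 = (361e-6)^2 = 1.30321e-07 m^2
Step 3: tau = 3100 * 730 * 1.30321e-07 / 150 = 1.96610949e-03 s
Step 4: Convert to microseconds (multiply by 1e6).
tau = 1966.109 us


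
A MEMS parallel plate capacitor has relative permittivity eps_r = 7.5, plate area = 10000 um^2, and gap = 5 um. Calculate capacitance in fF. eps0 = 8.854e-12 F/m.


Step 1: Convert area to m^2: A = 10000e-12 m^2
Step 2: Convert gap to m: d = 5e-6 m
Step 3: C = eps0 * eps_r * A / d
C = 8.854e-12 * 7.5 * 10000e-12 / 5e-6
Step 4: Convert to fF (multiply by 1e15).
C = 132.81 fF


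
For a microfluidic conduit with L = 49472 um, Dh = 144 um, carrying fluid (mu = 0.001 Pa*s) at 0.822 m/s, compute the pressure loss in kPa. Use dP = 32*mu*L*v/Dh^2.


Step 1: Convert to SI: L = 49472e-6 m, Dh = 144e-6 m
Step 2: dP = 32 * 0.001 * 49472e-6 * 0.822 / (144e-6)^2
Step 3: dP = 62756.15 Pa
Step 4: Convert to kPa: dP = 62.76 kPa


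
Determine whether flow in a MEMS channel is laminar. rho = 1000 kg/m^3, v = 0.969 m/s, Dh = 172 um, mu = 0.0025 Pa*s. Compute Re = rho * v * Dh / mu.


Step 1: Convert Dh to meters: Dh = 172e-6 m
Step 2: Re = rho * v * Dh / mu
Re = 1000 * 0.969 * 172e-6 / 0.0025
Re = 66.667
Since Re = 66.667 is below ~2300, the flow is laminar.


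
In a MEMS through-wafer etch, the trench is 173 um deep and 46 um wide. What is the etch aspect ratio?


Step 1: AR = depth / width
Step 2: AR = 173 / 46
AR = 3.8


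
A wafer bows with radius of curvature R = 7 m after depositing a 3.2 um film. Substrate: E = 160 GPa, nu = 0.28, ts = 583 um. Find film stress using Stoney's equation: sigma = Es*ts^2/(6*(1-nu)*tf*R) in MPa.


Step 1: Compute numerator: Es * ts^2 = 160 * 583^2 = 54382240 (GPa*um^2)
Step 2: Compute denominator (R in um): 6*(1-nu)*tf*R = 6*0.72*3.2*7e6 = 96768000.0 (um^2)
Step 3: sigma (GPa) = 54382240 / 96768000.0 = 5.61986e-01 GPa
Step 4: Convert to MPa (x1000): sigma = 562.0 MPa


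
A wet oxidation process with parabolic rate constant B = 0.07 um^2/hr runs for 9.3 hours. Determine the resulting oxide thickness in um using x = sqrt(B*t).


Step 1: Compute B*t = 0.07 * 9.3 = 0.651
Step 2: x = sqrt(0.651)
x = 0.807 um


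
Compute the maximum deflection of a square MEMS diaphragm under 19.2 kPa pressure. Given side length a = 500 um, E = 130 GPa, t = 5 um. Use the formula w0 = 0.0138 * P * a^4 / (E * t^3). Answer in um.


Step 1: Convert pressure to compatible units (E is in GPa, so P in GPa).
P = 19.2 kPa = 19.2e-6 GPa
Step 2: Compute numerator: 0.0138 * P * a^4.
a^4 = 500^4 = 62500000000
numerator = 0.0138 * 19.2e-6 * 62500000000 = 1.656e+04
Step 3: Compute denominator: E * t^3 = 130 * 5^3 = 16250
Step 4: w0 = numerator / denominator = 1.656e+04 / 16250 = 1.0191 um
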